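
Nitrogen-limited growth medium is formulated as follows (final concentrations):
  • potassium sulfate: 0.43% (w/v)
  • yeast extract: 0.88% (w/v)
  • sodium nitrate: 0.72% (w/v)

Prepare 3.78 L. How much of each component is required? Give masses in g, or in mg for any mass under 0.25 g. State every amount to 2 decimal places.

potassium sulfate 16.25 g; yeast extract 33.26 g; sodium nitrate 27.22 g

Working volume: 3.78 L.
potassium sulfate: 0.43 g per 100 mL × 3780 mL ÷ 100 = 16.25 g
yeast extract: 0.88% w/v = 8.8 g/L → 8.8 × 3.78 L = 33.26 g
sodium nitrate: 0.72% w/v = 7.2 g/L → 7.2 × 3.78 L = 27.22 g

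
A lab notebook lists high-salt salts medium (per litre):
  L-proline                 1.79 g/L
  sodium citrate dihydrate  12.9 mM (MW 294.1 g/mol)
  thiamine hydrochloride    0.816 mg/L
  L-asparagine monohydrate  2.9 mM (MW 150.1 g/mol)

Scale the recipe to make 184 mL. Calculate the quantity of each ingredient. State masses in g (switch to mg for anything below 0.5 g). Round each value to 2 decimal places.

L-proline 329.36 mg; sodium citrate dihydrate 0.70 g; thiamine hydrochloride 0.15 mg; L-asparagine monohydrate 80.09 mg

Working volume: 184 mL = 0.184 L.
L-proline: 1.79 g/L × 0.184 L = 0.32936 g = 329.36 mg
sodium citrate dihydrate: 12.9 mmol/L × 294.1 g/mol × 0.184 L ÷ 1000 = 0.70 g
thiamine hydrochloride: 0.816 mg/L × 0.184 L = 0.15 mg
L-asparagine monohydrate: 2.9 mmol/L × 150.1 mg/mmol × 0.184 L = 80.09 mg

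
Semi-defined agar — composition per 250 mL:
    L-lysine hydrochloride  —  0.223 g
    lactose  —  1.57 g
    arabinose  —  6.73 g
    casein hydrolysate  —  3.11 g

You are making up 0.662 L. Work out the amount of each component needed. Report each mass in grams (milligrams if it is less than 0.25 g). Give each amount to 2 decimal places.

L-lysine hydrochloride 0.59 g; lactose 4.16 g; arabinose 17.82 g; casein hydrolysate 8.24 g

Ratio of target to recipe volume: 662 / 250 = 2.648.
L-lysine hydrochloride: 0.223 g × (662 mL / 250 mL) = 0.59 g
lactose: 1.57 g × (662 mL / 250 mL) = 4.16 g
arabinose: 6.73 g × (662 mL / 250 mL) = 17.82 g
casein hydrolysate: 3.11 g × (662 mL / 250 mL) = 8.24 g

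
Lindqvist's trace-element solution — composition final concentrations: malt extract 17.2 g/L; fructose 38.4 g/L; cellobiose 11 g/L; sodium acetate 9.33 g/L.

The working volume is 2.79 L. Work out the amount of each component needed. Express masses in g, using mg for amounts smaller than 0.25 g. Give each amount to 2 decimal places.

malt extract 47.99 g; fructose 107.14 g; cellobiose 30.69 g; sodium acetate 26.03 g

Working volume: 2.79 L.
malt extract: 17.2 g/L × 2.79 L = 47.99 g
fructose: 38.4 g/L × 2.79 L = 107.14 g
cellobiose: 11 g/L × 2.79 L = 30.69 g
sodium acetate: 9.33 g/L × 2.79 L = 26.03 g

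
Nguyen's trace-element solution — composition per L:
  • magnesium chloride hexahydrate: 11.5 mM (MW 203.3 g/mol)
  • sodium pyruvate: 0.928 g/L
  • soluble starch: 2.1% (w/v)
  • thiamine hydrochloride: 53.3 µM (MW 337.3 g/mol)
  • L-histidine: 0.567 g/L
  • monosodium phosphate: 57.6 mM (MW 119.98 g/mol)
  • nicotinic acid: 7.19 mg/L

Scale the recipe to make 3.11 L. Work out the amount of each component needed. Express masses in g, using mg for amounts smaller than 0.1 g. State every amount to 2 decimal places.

magnesium chloride hexahydrate 7.27 g; sodium pyruvate 2.89 g; soluble starch 65.31 g; thiamine hydrochloride 55.91 mg; L-histidine 1.76 g; monosodium phosphate 21.49 g; nicotinic acid 22.36 mg

Working volume: 3.11 L.
magnesium chloride hexahydrate: 11.5 mmol/L × 203.3 g/mol × 3.11 L ÷ 1000 = 7.27 g
sodium pyruvate: 0.928 g/L × 3.11 L = 2.89 g
soluble starch: 2.1 g per 100 mL × 3110 mL ÷ 100 = 65.31 g
thiamine hydrochloride: 53.3 µmol/L × 337.3 g/mol × 3.11 L ÷ 1000 = 55.91 mg
L-histidine: 0.567 g/L × 3.11 L = 1.76 g
monosodium phosphate: 57.6 mmol/L × 119.98 g/mol × 3.11 L ÷ 1000 = 21.49 g
nicotinic acid: 7.19 mg/L × 3.11 L = 22.36 mg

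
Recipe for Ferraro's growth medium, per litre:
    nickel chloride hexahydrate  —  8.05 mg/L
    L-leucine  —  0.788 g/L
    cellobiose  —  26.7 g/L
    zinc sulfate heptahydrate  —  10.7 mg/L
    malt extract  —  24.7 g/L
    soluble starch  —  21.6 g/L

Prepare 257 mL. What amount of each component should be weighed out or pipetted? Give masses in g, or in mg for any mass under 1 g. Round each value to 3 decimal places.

Scale factor relative to 1 L: 0.257.
nickel chloride hexahydrate: 8.05 mg/L × 0.257 L = 2.069 mg
L-leucine: 0.788 g/L × 0.257 L = 0.202516 g = 202.516 mg
cellobiose: 26.7 g/L × 0.257 L = 6.862 g
zinc sulfate heptahydrate: 10.7 mg/L × 0.257 L = 2.750 mg
malt extract: 24.7 g/L × 0.257 L = 6.348 g
soluble starch: 21.6 g/L × 0.257 L = 5.551 g

nickel chloride hexahydrate 2.069 mg; L-leucine 202.516 mg; cellobiose 6.862 g; zinc sulfate heptahydrate 2.750 mg; malt extract 6.348 g; soluble starch 5.551 g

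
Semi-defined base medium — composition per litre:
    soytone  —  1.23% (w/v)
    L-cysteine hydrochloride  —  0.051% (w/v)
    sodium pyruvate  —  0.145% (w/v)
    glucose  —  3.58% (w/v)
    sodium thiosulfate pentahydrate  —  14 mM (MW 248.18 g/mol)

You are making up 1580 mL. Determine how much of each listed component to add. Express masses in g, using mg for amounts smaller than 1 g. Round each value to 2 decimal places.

soytone 19.43 g; L-cysteine hydrochloride 805.80 mg; sodium pyruvate 2.29 g; glucose 56.56 g; sodium thiosulfate pentahydrate 5.49 g

Working volume: 1580 mL = 1.58 L.
soytone: 1.23 g per 100 mL × 1580 mL ÷ 100 = 19.43 g
L-cysteine hydrochloride: 0.051 g per 100 mL × 1580 mL ÷ 100 = 0.8058 g = 805.80 mg
sodium pyruvate: 0.145% w/v = 1.45 g/L → 1.45 × 1.58 L = 2.29 g
glucose: 3.58 g per 100 mL × 1580 mL ÷ 100 = 56.56 g
sodium thiosulfate pentahydrate: 14 mmol/L × 248.18 g/mol × 1.58 L ÷ 1000 = 5.49 g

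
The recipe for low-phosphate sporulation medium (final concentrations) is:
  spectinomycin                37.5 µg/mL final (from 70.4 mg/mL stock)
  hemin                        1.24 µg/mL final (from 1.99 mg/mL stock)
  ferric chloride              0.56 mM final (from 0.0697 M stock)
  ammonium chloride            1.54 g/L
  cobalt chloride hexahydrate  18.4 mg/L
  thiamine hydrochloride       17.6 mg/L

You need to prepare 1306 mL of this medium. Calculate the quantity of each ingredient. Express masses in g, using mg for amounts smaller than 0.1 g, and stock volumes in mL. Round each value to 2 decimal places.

spectinomycin 0.70 mL; hemin 0.81 mL; ferric chloride 10.49 mL; ammonium chloride 2.01 g; cobalt chloride hexahydrate 24.03 mg; thiamine hydrochloride 22.99 mg

Scale factor relative to 1 L: 1.306.
spectinomycin: dilute stock: 37.5 µg/mL × 1306 mL ÷ 70400 µg/mL = 0.70 mL
hemin: V = C2·V2/C1 = 1.24 µg/mL × 1306 mL ÷ 1990 µg/mL = 0.81 mL
ferric chloride: C1V1 = C2V2 → 0.56 mM × 1306 mL ÷ 69.7 mM = 10.49 mL
ammonium chloride: 1.54 g/L × 1.306 L = 2.01 g
cobalt chloride hexahydrate: 18.4 mg/L × 1.306 L = 24.03 mg
thiamine hydrochloride: 17.6 mg/L × 1.306 L = 22.99 mg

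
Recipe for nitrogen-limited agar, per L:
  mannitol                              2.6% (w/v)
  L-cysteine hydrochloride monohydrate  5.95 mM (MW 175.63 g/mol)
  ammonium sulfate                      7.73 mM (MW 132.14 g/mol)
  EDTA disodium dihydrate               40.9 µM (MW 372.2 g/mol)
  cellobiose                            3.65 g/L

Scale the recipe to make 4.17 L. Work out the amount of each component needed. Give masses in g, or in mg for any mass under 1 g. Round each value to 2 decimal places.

Scale factor relative to 1 L: 4.17.
mannitol: 2.6% w/v = 26 g/L → 26 × 4.17 L = 108.42 g
L-cysteine hydrochloride monohydrate: 5.95 mmol/L × 175.63 g/mol × 4.17 L ÷ 1000 = 4.36 g
ammonium sulfate: 7.73 mmol/L × 132.14 g/mol × 4.17 L ÷ 1000 = 4.26 g
EDTA disodium dihydrate: 40.9 µmol/L × 372.2 g/mol × 4.17 L ÷ 1000 = 63.48 mg
cellobiose: 3.65 g/L × 4.17 L = 15.22 g

mannitol 108.42 g; L-cysteine hydrochloride monohydrate 4.36 g; ammonium sulfate 4.26 g; EDTA disodium dihydrate 63.48 mg; cellobiose 15.22 g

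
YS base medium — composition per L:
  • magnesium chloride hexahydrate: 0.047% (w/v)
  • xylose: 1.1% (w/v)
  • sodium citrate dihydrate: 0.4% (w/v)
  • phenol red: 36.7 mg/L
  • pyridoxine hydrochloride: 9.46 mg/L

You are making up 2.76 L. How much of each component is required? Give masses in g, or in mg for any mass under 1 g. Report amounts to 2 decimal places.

magnesium chloride hexahydrate 1.30 g; xylose 30.36 g; sodium citrate dihydrate 11.04 g; phenol red 101.29 mg; pyridoxine hydrochloride 26.11 mg

Working volume: 2.76 L.
magnesium chloride hexahydrate: 0.047% w/v = 0.47 g/L → 0.47 × 2.76 L = 1.30 g
xylose: 1.1% w/v = 11 g/L → 11 × 2.76 L = 30.36 g
sodium citrate dihydrate: 0.4% w/v = 4 g/L → 4 × 2.76 L = 11.04 g
phenol red: 36.7 mg/L × 2.76 L = 101.29 mg
pyridoxine hydrochloride: 9.46 mg/L × 2.76 L = 26.11 mg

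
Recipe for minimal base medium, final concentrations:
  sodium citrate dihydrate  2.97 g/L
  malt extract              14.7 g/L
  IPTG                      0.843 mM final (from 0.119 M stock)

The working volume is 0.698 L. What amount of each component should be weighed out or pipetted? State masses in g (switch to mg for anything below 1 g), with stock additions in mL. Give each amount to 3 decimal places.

sodium citrate dihydrate 2.073 g; malt extract 10.261 g; IPTG 4.945 mL

Working volume: 0.698 L.
sodium citrate dihydrate: 2.97 g/L × 0.698 L = 2.073 g
malt extract: 14.7 g/L × 0.698 L = 10.261 g
IPTG: C1V1 = C2V2 → 0.843 mM × 698 mL ÷ 119 mM = 4.945 mL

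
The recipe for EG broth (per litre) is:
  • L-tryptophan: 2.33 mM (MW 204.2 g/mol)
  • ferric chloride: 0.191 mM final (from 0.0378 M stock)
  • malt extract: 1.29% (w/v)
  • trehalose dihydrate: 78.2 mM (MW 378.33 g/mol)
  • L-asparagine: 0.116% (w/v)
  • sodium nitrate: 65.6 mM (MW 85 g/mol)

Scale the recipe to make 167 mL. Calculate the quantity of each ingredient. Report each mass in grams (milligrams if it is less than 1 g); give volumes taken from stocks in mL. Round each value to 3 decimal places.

L-tryptophan 79.456 mg; ferric chloride 0.844 mL; malt extract 2.154 g; trehalose dihydrate 4.941 g; L-asparagine 193.720 mg; sodium nitrate 931.192 mg

Target volume = 167 mL = 0.167 L.
L-tryptophan: 2.33 mmol/L × 204.2 mg/mmol × 0.167 L = 79.456 mg
ferric chloride: dilute stock: 0.191 mM × 167 mL ÷ 37.8 mM = 0.844 mL
malt extract: 1.29% w/v = 12.9 g/L → 12.9 × 0.167 L = 2.154 g
trehalose dihydrate: 78.2 mmol/L × 378.33 g/mol × 0.167 L ÷ 1000 = 4.941 g
L-asparagine: 0.116 g per 100 mL × 167 mL ÷ 100 = 0.19372 g = 193.720 mg
sodium nitrate: 65.6 mmol/L × 85 mg/mmol × 0.167 L = 931.192 mg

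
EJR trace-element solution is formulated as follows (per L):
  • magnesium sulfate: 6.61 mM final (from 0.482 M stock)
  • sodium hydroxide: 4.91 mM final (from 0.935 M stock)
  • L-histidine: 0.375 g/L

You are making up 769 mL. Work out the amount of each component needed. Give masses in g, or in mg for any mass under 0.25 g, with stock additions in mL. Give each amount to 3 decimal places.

magnesium sulfate 10.546 mL; sodium hydroxide 4.038 mL; L-histidine 0.288 g

Target volume = 769 mL = 0.769 L.
magnesium sulfate: dilute stock: 6.61 mM × 769 mL ÷ 482 mM = 10.546 mL
sodium hydroxide: V = C2·V2/C1 = 4.91 mM × 769 mL ÷ 935 mM = 4.038 mL
L-histidine: 0.375 g/L × 0.769 L = 0.288 g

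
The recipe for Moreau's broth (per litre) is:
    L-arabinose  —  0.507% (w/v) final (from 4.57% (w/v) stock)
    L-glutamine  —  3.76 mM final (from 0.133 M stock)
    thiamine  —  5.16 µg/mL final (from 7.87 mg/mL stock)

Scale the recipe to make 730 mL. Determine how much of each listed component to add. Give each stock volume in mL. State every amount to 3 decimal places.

L-arabinose 80.987 mL; L-glutamine 20.638 mL; thiamine 0.479 mL

Target volume = 730 mL = 0.73 L.
L-arabinose: V = C2·V2/C1 = 0.507% ÷ 4.57% × 730 mL = 80.987 mL
L-glutamine: V = C2·V2/C1 = 3.76 mM × 730 mL ÷ 133 mM = 20.638 mL
thiamine: dilute stock: 5.16 µg/mL × 730 mL ÷ 7870 µg/mL = 0.479 mL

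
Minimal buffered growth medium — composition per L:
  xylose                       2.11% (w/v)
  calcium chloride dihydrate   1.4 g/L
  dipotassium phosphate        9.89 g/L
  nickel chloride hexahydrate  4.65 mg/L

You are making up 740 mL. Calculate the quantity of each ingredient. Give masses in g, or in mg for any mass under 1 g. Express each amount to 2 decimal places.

Working volume: 740 mL = 0.74 L.
xylose: 2.11% w/v = 21.1 g/L → 21.1 × 0.74 L = 15.61 g
calcium chloride dihydrate: 1.4 g/L × 0.74 L = 1.04 g
dipotassium phosphate: 9.89 g/L × 0.74 L = 7.32 g
nickel chloride hexahydrate: 4.65 mg/L × 0.74 L = 3.44 mg

xylose 15.61 g; calcium chloride dihydrate 1.04 g; dipotassium phosphate 7.32 g; nickel chloride hexahydrate 3.44 mg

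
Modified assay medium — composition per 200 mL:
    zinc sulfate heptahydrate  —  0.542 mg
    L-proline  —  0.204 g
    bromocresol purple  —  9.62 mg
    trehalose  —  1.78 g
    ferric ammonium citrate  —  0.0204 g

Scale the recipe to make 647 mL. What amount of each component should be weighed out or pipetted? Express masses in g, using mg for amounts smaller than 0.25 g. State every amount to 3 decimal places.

Scale factor = 647 mL / 200 mL = 3.235.
zinc sulfate heptahydrate: 0.542 mg × (647 mL / 200 mL) = 1.753 mg
L-proline: 0.204 g × (647 mL / 200 mL) = 0.660 g
bromocresol purple: 9.62 mg × (647 mL / 200 mL) = 31.121 mg
trehalose: 1.78 g × (647 mL / 200 mL) = 5.758 g
ferric ammonium citrate: 0.0204 g × (647 mL / 200 mL) = 0.065994 g = 65.994 mg

zinc sulfate heptahydrate 1.753 mg; L-proline 0.660 g; bromocresol purple 31.121 mg; trehalose 5.758 g; ferric ammonium citrate 65.994 mg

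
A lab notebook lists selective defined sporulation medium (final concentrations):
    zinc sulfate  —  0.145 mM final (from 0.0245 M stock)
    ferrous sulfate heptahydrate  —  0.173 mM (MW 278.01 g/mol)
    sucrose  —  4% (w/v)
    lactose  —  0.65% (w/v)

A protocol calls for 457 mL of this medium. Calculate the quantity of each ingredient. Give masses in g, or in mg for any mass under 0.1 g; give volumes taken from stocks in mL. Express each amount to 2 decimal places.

Scale factor relative to 1 L: 0.457.
zinc sulfate: dilute stock: 0.145 mM × 457 mL ÷ 24.5 mM = 2.70 mL
ferrous sulfate heptahydrate: 0.173 mmol/L × 278.01 mg/mmol × 0.457 L = 21.98 mg
sucrose: 4 g per 100 mL × 457 mL ÷ 100 = 18.28 g
lactose: 0.65 g per 100 mL × 457 mL ÷ 100 = 2.97 g

zinc sulfate 2.70 mL; ferrous sulfate heptahydrate 21.98 mg; sucrose 18.28 g; lactose 2.97 g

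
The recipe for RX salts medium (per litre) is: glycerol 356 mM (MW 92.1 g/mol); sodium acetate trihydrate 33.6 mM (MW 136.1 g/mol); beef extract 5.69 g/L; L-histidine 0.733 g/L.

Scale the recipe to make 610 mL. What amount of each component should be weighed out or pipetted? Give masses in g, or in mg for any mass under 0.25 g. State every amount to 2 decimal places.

glycerol 20.00 g; sodium acetate trihydrate 2.79 g; beef extract 3.47 g; L-histidine 0.45 g

Target volume = 610 mL = 0.61 L.
glycerol: 356 mmol/L × 92.1 g/mol × 0.61 L ÷ 1000 = 20.00 g
sodium acetate trihydrate: 33.6 mmol/L × 136.1 g/mol × 0.61 L ÷ 1000 = 2.79 g
beef extract: 5.69 g/L × 0.61 L = 3.47 g
L-histidine: 0.733 g/L × 0.61 L = 0.45 g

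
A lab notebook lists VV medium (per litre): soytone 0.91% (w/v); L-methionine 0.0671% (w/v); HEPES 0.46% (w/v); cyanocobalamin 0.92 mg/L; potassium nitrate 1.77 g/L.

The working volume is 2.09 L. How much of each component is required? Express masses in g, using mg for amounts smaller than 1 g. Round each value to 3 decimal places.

Scale factor relative to 1 L: 2.09.
soytone: 0.91% w/v = 9.1 g/L → 9.1 × 2.09 L = 19.019 g
L-methionine: 0.0671% w/v = 0.671 g/L → 0.671 × 2.09 L = 1.402 g
HEPES: 0.46 g per 100 mL × 2090 mL ÷ 100 = 9.614 g
cyanocobalamin: 0.92 mg/L × 2.09 L = 1.923 mg
potassium nitrate: 1.77 g/L × 2.09 L = 3.699 g

soytone 19.019 g; L-methionine 1.402 g; HEPES 9.614 g; cyanocobalamin 1.923 mg; potassium nitrate 3.699 g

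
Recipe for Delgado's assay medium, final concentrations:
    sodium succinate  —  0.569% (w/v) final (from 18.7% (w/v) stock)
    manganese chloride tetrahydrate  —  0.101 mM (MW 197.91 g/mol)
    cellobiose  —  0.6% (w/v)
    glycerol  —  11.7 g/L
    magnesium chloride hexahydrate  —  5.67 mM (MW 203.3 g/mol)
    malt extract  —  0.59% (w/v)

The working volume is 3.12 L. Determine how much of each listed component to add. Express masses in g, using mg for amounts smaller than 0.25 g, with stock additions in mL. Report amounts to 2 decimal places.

Scale factor relative to 1 L: 3.12.
sodium succinate: V = C2·V2/C1 = 0.569% ÷ 18.7% × 3120 mL = 94.93 mL
manganese chloride tetrahydrate: 0.101 mmol/L × 197.91 mg/mmol × 3.12 L = 62.37 mg
cellobiose: 0.6 g per 100 mL × 3120 mL ÷ 100 = 18.72 g
glycerol: 11.7 g/L × 3.12 L = 36.50 g
magnesium chloride hexahydrate: 5.67 mmol/L × 203.3 g/mol × 3.12 L ÷ 1000 = 3.60 g
malt extract: 0.59% w/v = 5.9 g/L → 5.9 × 3.12 L = 18.41 g

sodium succinate 94.93 mL; manganese chloride tetrahydrate 62.37 mg; cellobiose 18.72 g; glycerol 36.50 g; magnesium chloride hexahydrate 3.60 g; malt extract 18.41 g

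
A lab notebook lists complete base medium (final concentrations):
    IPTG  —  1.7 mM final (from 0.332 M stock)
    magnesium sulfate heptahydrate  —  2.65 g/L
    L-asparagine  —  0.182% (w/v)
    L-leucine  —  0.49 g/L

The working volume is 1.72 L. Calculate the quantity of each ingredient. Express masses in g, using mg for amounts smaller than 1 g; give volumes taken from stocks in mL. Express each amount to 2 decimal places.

IPTG 8.81 mL; magnesium sulfate heptahydrate 4.56 g; L-asparagine 3.13 g; L-leucine 842.80 mg

Working volume: 1.72 L.
IPTG: dilute stock: 1.7 mM × 1720 mL ÷ 332 mM = 8.81 mL
magnesium sulfate heptahydrate: 2.65 g/L × 1.72 L = 4.56 g
L-asparagine: 0.182% w/v = 1.82 g/L → 1.82 × 1.72 L = 3.13 g
L-leucine: 0.49 g/L × 1.72 L = 0.8428 g = 842.80 mg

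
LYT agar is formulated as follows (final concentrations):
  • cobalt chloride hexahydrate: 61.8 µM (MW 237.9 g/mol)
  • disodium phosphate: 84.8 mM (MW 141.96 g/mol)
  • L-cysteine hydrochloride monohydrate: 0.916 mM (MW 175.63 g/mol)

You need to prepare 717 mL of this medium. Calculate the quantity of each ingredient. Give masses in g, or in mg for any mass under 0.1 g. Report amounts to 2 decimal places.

Working volume: 717 mL = 0.717 L.
cobalt chloride hexahydrate: 61.8 µmol/L × 237.9 g/mol × 0.717 L ÷ 1000 = 10.54 mg
disodium phosphate: 84.8 mmol/L × 141.96 g/mol × 0.717 L ÷ 1000 = 8.63 g
L-cysteine hydrochloride monohydrate: 0.916 mmol/L × 175.63 g/mol × 0.717 L ÷ 1000 = 0.12 g

cobalt chloride hexahydrate 10.54 mg; disodium phosphate 8.63 g; L-cysteine hydrochloride monohydrate 0.12 g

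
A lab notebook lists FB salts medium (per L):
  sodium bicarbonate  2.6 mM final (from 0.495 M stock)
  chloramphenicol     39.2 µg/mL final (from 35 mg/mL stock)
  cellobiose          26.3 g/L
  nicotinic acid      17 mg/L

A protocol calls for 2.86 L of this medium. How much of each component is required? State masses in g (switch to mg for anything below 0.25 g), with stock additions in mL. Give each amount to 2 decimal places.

Working volume: 2.86 L.
sodium bicarbonate: C1V1 = C2V2 → 2.6 mM × 2860 mL ÷ 495 mM = 15.02 mL
chloramphenicol: C1V1 = C2V2 → 39.2 µg/mL × 2860 mL ÷ 35000 µg/mL = 3.20 mL
cellobiose: 26.3 g/L × 2.86 L = 75.22 g
nicotinic acid: 17 mg/L × 2.86 L = 48.62 mg

sodium bicarbonate 15.02 mL; chloramphenicol 3.20 mL; cellobiose 75.22 g; nicotinic acid 48.62 mg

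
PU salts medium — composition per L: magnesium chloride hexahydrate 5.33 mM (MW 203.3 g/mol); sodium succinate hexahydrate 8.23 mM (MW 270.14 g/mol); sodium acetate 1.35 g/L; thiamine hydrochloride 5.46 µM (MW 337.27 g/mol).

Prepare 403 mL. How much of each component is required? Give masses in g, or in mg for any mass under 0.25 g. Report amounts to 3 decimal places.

magnesium chloride hexahydrate 0.437 g; sodium succinate hexahydrate 0.896 g; sodium acetate 0.544 g; thiamine hydrochloride 0.742 mg

Target volume = 403 mL = 0.403 L.
magnesium chloride hexahydrate: 5.33 mmol/L × 203.3 g/mol × 0.403 L ÷ 1000 = 0.437 g
sodium succinate hexahydrate: 8.23 mmol/L × 270.14 g/mol × 0.403 L ÷ 1000 = 0.896 g
sodium acetate: 1.35 g/L × 0.403 L = 0.544 g
thiamine hydrochloride: 5.46 µmol/L × 337.27 g/mol × 0.403 L ÷ 1000 = 0.742 mg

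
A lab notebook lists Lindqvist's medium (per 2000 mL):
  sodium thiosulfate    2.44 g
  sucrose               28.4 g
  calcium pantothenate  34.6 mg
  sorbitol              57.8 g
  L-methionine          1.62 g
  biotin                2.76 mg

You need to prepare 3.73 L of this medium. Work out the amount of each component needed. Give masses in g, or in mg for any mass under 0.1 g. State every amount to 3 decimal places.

Ratio of target to recipe volume: 3730 / 2000 = 1.865.
sodium thiosulfate: 2.44 g × (3730 mL / 2000 mL) = 4.551 g
sucrose: 28.4 g × (3730 mL / 2000 mL) = 52.966 g
calcium pantothenate: 34.6 mg × (3730 mL / 2000 mL) = 64.529 mg
sorbitol: 57.8 g × (3730 mL / 2000 mL) = 107.797 g
L-methionine: 1.62 g × (3730 mL / 2000 mL) = 3.021 g
biotin: 2.76 mg × (3730 mL / 2000 mL) = 5.147 mg

sodium thiosulfate 4.551 g; sucrose 52.966 g; calcium pantothenate 64.529 mg; sorbitol 107.797 g; L-methionine 3.021 g; biotin 5.147 mg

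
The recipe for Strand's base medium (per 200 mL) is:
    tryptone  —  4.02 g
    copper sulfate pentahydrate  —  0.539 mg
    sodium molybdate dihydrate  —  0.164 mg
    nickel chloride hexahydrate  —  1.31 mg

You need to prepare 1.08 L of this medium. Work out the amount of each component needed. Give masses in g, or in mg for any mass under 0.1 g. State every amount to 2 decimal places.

tryptone 21.71 g; copper sulfate pentahydrate 2.91 mg; sodium molybdate dihydrate 0.89 mg; nickel chloride hexahydrate 7.07 mg

Scale factor = 1080 mL / 200 mL = 5.4.
tryptone: 4.02 g × (1080 mL / 200 mL) = 21.71 g
copper sulfate pentahydrate: 0.539 mg × (1080 mL / 200 mL) = 2.91 mg
sodium molybdate dihydrate: 0.164 mg × (1080 mL / 200 mL) = 0.89 mg
nickel chloride hexahydrate: 1.31 mg × (1080 mL / 200 mL) = 7.07 mg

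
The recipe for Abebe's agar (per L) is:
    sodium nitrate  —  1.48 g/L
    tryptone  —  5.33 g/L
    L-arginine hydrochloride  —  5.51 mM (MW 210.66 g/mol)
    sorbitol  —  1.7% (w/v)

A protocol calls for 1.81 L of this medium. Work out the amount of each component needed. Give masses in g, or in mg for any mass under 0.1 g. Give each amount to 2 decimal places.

sodium nitrate 2.68 g; tryptone 9.65 g; L-arginine hydrochloride 2.10 g; sorbitol 30.77 g

Working volume: 1.81 L.
sodium nitrate: 1.48 g/L × 1.81 L = 2.68 g
tryptone: 5.33 g/L × 1.81 L = 9.65 g
L-arginine hydrochloride: 5.51 mmol/L × 210.66 g/mol × 1.81 L ÷ 1000 = 2.10 g
sorbitol: 1.7 g per 100 mL × 1810 mL ÷ 100 = 30.77 g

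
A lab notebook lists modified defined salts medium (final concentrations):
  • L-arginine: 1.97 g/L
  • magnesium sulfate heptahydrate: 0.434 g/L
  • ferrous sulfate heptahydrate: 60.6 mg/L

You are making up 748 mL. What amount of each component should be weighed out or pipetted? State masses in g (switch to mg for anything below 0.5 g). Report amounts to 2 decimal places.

Target volume = 748 mL = 0.748 L.
L-arginine: 1.97 g/L × 0.748 L = 1.47 g
magnesium sulfate heptahydrate: 0.434 g/L × 0.748 L = 0.324632 g = 324.63 mg
ferrous sulfate heptahydrate: 60.6 mg/L × 0.748 L = 45.33 mg

L-arginine 1.47 g; magnesium sulfate heptahydrate 324.63 mg; ferrous sulfate heptahydrate 45.33 mg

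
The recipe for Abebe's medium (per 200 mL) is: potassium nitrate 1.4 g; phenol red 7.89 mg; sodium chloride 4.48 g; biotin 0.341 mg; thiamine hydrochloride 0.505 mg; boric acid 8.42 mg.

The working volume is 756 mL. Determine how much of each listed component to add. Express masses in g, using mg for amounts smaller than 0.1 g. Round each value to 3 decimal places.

Scale factor = 756 mL / 200 mL = 3.78.
potassium nitrate: 1.4 g × (756 mL / 200 mL) = 5.292 g
phenol red: 7.89 mg × (756 mL / 200 mL) = 29.824 mg
sodium chloride: 4.48 g × (756 mL / 200 mL) = 16.934 g
biotin: 0.341 mg × (756 mL / 200 mL) = 1.289 mg
thiamine hydrochloride: 0.505 mg × (756 mL / 200 mL) = 1.909 mg
boric acid: 8.42 mg × (756 mL / 200 mL) = 31.828 mg

potassium nitrate 5.292 g; phenol red 29.824 mg; sodium chloride 16.934 g; biotin 1.289 mg; thiamine hydrochloride 1.909 mg; boric acid 31.828 mg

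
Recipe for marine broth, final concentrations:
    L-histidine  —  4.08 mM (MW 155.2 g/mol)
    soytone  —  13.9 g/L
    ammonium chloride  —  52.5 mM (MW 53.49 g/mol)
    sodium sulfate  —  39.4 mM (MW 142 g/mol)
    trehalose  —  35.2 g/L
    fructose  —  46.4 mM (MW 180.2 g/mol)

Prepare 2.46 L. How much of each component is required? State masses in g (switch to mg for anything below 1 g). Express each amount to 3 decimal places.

L-histidine 1.558 g; soytone 34.194 g; ammonium chloride 6.908 g; sodium sulfate 13.763 g; trehalose 86.592 g; fructose 20.569 g

Working volume: 2.46 L.
L-histidine: 4.08 mmol/L × 155.2 g/mol × 2.46 L ÷ 1000 = 1.558 g
soytone: 13.9 g/L × 2.46 L = 34.194 g
ammonium chloride: 52.5 mmol/L × 53.49 g/mol × 2.46 L ÷ 1000 = 6.908 g
sodium sulfate: 39.4 mmol/L × 142 g/mol × 2.46 L ÷ 1000 = 13.763 g
trehalose: 35.2 g/L × 2.46 L = 86.592 g
fructose: 46.4 mmol/L × 180.2 g/mol × 2.46 L ÷ 1000 = 20.569 g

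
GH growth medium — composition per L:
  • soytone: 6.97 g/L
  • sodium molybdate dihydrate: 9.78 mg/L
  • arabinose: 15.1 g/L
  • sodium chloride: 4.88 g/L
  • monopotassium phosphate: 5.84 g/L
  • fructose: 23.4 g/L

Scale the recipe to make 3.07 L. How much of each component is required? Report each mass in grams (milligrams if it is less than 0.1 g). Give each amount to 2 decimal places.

Scale factor relative to 1 L: 3.07.
soytone: 6.97 g/L × 3.07 L = 21.40 g
sodium molybdate dihydrate: 9.78 mg/L × 3.07 L = 30.02 mg
arabinose: 15.1 g/L × 3.07 L = 46.36 g
sodium chloride: 4.88 g/L × 3.07 L = 14.98 g
monopotassium phosphate: 5.84 g/L × 3.07 L = 17.93 g
fructose: 23.4 g/L × 3.07 L = 71.84 g

soytone 21.40 g; sodium molybdate dihydrate 30.02 mg; arabinose 46.36 g; sodium chloride 14.98 g; monopotassium phosphate 17.93 g; fructose 71.84 g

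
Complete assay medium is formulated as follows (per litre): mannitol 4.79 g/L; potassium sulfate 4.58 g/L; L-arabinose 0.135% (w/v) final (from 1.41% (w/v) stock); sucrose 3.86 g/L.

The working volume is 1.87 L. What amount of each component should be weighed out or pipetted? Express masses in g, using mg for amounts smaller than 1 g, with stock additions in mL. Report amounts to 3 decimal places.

mannitol 8.957 g; potassium sulfate 8.565 g; L-arabinose 179.043 mL; sucrose 7.218 g

Scale factor relative to 1 L: 1.87.
mannitol: 4.79 g/L × 1.87 L = 8.957 g
potassium sulfate: 4.58 g/L × 1.87 L = 8.565 g
L-arabinose: V = C2·V2/C1 = 0.135% ÷ 1.41% × 1870 mL = 179.043 mL
sucrose: 3.86 g/L × 1.87 L = 7.218 g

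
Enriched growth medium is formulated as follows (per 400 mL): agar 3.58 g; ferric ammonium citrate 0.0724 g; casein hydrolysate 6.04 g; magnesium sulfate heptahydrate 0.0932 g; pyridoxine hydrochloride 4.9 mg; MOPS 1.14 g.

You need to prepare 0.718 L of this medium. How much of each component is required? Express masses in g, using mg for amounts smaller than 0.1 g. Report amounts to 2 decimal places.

agar 6.43 g; ferric ammonium citrate 0.13 g; casein hydrolysate 10.84 g; magnesium sulfate heptahydrate 0.17 g; pyridoxine hydrochloride 8.80 mg; MOPS 2.05 g

Scale factor = 718 mL / 400 mL = 1.795.
agar: 3.58 g × (718 mL / 400 mL) = 6.43 g
ferric ammonium citrate: 0.0724 g × (718 mL / 400 mL) = 0.13 g
casein hydrolysate: 6.04 g × (718 mL / 400 mL) = 10.84 g
magnesium sulfate heptahydrate: 0.0932 g × (718 mL / 400 mL) = 0.17 g
pyridoxine hydrochloride: 4.9 mg × (718 mL / 400 mL) = 8.80 mg
MOPS: 1.14 g × (718 mL / 400 mL) = 2.05 g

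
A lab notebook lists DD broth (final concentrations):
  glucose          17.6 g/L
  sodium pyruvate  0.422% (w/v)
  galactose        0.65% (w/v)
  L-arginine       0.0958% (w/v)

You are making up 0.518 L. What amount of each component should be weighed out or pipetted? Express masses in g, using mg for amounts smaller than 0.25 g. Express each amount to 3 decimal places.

glucose 9.117 g; sodium pyruvate 2.186 g; galactose 3.367 g; L-arginine 0.496 g

Scale factor relative to 1 L: 0.518.
glucose: 17.6 g/L × 0.518 L = 9.117 g
sodium pyruvate: 0.422% w/v = 4.22 g/L → 4.22 × 0.518 L = 2.186 g
galactose: 0.65 g per 100 mL × 518 mL ÷ 100 = 3.367 g
L-arginine: 0.0958 g per 100 mL × 518 mL ÷ 100 = 0.496 g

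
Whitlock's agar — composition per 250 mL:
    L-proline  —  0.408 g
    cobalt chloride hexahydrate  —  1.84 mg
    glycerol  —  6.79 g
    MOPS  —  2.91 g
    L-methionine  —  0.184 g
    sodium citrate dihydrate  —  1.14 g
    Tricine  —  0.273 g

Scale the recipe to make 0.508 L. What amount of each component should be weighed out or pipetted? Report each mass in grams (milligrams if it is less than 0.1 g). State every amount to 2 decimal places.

Scale factor = 508 mL / 250 mL = 2.032.
L-proline: 0.408 g × (508 mL / 250 mL) = 0.83 g
cobalt chloride hexahydrate: 1.84 mg × (508 mL / 250 mL) = 3.74 mg
glycerol: 6.79 g × (508 mL / 250 mL) = 13.80 g
MOPS: 2.91 g × (508 mL / 250 mL) = 5.91 g
L-methionine: 0.184 g × (508 mL / 250 mL) = 0.37 g
sodium citrate dihydrate: 1.14 g × (508 mL / 250 mL) = 2.32 g
Tricine: 0.273 g × (508 mL / 250 mL) = 0.55 g

L-proline 0.83 g; cobalt chloride hexahydrate 3.74 mg; glycerol 13.80 g; MOPS 5.91 g; L-methionine 0.37 g; sodium citrate dihydrate 2.32 g; Tricine 0.55 g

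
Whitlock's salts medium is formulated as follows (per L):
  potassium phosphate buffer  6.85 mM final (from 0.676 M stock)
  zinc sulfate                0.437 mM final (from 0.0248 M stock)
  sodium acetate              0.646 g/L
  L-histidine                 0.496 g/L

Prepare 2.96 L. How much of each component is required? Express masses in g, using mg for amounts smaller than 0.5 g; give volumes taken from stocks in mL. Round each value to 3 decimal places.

Scale factor relative to 1 L: 2.96.
potassium phosphate buffer: V = C2·V2/C1 = 6.85 mM × 2960 mL ÷ 676 mM = 29.994 mL
zinc sulfate: dilute stock: 0.437 mM × 2960 mL ÷ 24.8 mM = 52.158 mL
sodium acetate: 0.646 g/L × 2.96 L = 1.912 g
L-histidine: 0.496 g/L × 2.96 L = 1.468 g

potassium phosphate buffer 29.994 mL; zinc sulfate 52.158 mL; sodium acetate 1.912 g; L-histidine 1.468 g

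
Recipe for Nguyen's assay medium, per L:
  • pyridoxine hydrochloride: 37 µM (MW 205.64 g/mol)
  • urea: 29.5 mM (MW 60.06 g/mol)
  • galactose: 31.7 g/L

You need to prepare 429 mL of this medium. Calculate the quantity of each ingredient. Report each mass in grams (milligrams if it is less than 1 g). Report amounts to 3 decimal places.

pyridoxine hydrochloride 3.264 mg; urea 760.089 mg; galactose 13.599 g

Scale factor relative to 1 L: 0.429.
pyridoxine hydrochloride: 37 µmol/L × 205.64 g/mol × 0.429 L ÷ 1000 = 3.264 mg
urea: 29.5 mmol/L × 60.06 mg/mmol × 0.429 L = 760.089 mg
galactose: 31.7 g/L × 0.429 L = 13.599 g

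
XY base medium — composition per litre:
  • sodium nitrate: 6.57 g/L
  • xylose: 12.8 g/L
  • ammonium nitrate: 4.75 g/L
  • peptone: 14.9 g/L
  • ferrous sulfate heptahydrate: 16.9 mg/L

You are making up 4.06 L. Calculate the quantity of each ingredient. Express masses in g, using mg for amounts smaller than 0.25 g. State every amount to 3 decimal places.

sodium nitrate 26.674 g; xylose 51.968 g; ammonium nitrate 19.285 g; peptone 60.494 g; ferrous sulfate heptahydrate 68.614 mg

Scale factor relative to 1 L: 4.06.
sodium nitrate: 6.57 g/L × 4.06 L = 26.674 g
xylose: 12.8 g/L × 4.06 L = 51.968 g
ammonium nitrate: 4.75 g/L × 4.06 L = 19.285 g
peptone: 14.9 g/L × 4.06 L = 60.494 g
ferrous sulfate heptahydrate: 16.9 mg/L × 4.06 L = 68.614 mg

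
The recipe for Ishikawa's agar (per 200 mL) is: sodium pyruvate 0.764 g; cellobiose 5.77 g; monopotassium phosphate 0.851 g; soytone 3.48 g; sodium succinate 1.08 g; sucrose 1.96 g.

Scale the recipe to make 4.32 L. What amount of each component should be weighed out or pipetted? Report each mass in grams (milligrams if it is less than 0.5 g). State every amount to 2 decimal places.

Ratio of target to recipe volume: 4320 / 200 = 21.6.
sodium pyruvate: 0.764 g × (4320 mL / 200 mL) = 16.50 g
cellobiose: 5.77 g × (4320 mL / 200 mL) = 124.63 g
monopotassium phosphate: 0.851 g × (4320 mL / 200 mL) = 18.38 g
soytone: 3.48 g × (4320 mL / 200 mL) = 75.17 g
sodium succinate: 1.08 g × (4320 mL / 200 mL) = 23.33 g
sucrose: 1.96 g × (4320 mL / 200 mL) = 42.34 g

sodium pyruvate 16.50 g; cellobiose 124.63 g; monopotassium phosphate 18.38 g; soytone 75.17 g; sodium succinate 23.33 g; sucrose 42.34 g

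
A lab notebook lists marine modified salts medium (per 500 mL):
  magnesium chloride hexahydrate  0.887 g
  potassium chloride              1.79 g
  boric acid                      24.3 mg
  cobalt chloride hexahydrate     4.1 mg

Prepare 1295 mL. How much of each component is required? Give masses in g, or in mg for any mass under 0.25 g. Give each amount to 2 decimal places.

Ratio of target to recipe volume: 1295 / 500 = 2.59.
magnesium chloride hexahydrate: 0.887 g × (1295 mL / 500 mL) = 2.30 g
potassium chloride: 1.79 g × (1295 mL / 500 mL) = 4.64 g
boric acid: 24.3 mg × (1295 mL / 500 mL) = 62.94 mg
cobalt chloride hexahydrate: 4.1 mg × (1295 mL / 500 mL) = 10.62 mg

magnesium chloride hexahydrate 2.30 g; potassium chloride 4.64 g; boric acid 62.94 mg; cobalt chloride hexahydrate 10.62 mg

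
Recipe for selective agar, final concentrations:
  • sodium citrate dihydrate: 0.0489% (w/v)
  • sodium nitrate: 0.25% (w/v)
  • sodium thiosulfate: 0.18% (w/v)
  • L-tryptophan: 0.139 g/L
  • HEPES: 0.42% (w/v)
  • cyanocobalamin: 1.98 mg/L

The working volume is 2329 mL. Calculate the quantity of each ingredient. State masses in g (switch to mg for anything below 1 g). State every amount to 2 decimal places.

Target volume = 2329 mL = 2.329 L.
sodium citrate dihydrate: 0.0489% w/v = 0.489 g/L → 0.489 × 2.329 L = 1.14 g
sodium nitrate: 0.25% w/v = 2.5 g/L → 2.5 × 2.329 L = 5.82 g
sodium thiosulfate: 0.18 g per 100 mL × 2329 mL ÷ 100 = 4.19 g
L-tryptophan: 0.139 g/L × 2.329 L = 0.323731 g = 323.73 mg
HEPES: 0.42% w/v = 4.2 g/L → 4.2 × 2.329 L = 9.78 g
cyanocobalamin: 1.98 mg/L × 2.329 L = 4.61 mg

sodium citrate dihydrate 1.14 g; sodium nitrate 5.82 g; sodium thiosulfate 4.19 g; L-tryptophan 323.73 mg; HEPES 9.78 g; cyanocobalamin 4.61 mg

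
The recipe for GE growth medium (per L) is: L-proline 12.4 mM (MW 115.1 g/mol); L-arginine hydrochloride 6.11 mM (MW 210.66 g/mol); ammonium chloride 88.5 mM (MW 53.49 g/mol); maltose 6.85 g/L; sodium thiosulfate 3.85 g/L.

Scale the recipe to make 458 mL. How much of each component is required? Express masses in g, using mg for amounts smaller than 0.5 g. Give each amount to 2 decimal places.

L-proline 0.65 g; L-arginine hydrochloride 0.59 g; ammonium chloride 2.17 g; maltose 3.14 g; sodium thiosulfate 1.76 g

Working volume: 458 mL = 0.458 L.
L-proline: 12.4 mmol/L × 115.1 g/mol × 0.458 L ÷ 1000 = 0.65 g
L-arginine hydrochloride: 6.11 mmol/L × 210.66 g/mol × 0.458 L ÷ 1000 = 0.59 g
ammonium chloride: 88.5 mmol/L × 53.49 g/mol × 0.458 L ÷ 1000 = 2.17 g
maltose: 6.85 g/L × 0.458 L = 3.14 g
sodium thiosulfate: 3.85 g/L × 0.458 L = 1.76 g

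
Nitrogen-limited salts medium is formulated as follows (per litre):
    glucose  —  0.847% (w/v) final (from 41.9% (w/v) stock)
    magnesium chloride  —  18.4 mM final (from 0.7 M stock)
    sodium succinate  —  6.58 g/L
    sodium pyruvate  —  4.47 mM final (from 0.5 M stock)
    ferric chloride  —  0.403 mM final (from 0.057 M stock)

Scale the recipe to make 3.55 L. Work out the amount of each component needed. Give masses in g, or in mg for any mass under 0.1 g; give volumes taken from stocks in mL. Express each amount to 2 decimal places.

Working volume: 3.55 L.
glucose: dilute stock: 0.847% ÷ 41.9% × 3550 mL = 71.76 mL
magnesium chloride: dilute stock: 18.4 mM × 3550 mL ÷ 700 mM = 93.31 mL
sodium succinate: 6.58 g/L × 3.55 L = 23.36 g
sodium pyruvate: C1V1 = C2V2 → 4.47 mM × 3550 mL ÷ 500 mM = 31.74 mL
ferric chloride: C1V1 = C2V2 → 0.403 mM × 3550 mL ÷ 57 mM = 25.10 mL

glucose 71.76 mL; magnesium chloride 93.31 mL; sodium succinate 23.36 g; sodium pyruvate 31.74 mL; ferric chloride 25.10 mL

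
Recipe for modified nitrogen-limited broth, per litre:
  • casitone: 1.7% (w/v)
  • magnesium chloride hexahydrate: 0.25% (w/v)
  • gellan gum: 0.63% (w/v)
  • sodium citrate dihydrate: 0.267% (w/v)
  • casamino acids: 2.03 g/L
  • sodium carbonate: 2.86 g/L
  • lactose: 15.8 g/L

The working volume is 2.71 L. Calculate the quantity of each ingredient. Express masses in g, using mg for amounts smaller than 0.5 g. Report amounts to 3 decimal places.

Scale factor relative to 1 L: 2.71.
casitone: 1.7 g per 100 mL × 2710 mL ÷ 100 = 46.070 g
magnesium chloride hexahydrate: 0.25 g per 100 mL × 2710 mL ÷ 100 = 6.775 g
gellan gum: 0.63 g per 100 mL × 2710 mL ÷ 100 = 17.073 g
sodium citrate dihydrate: 0.267% w/v = 2.67 g/L → 2.67 × 2.71 L = 7.236 g
casamino acids: 2.03 g/L × 2.71 L = 5.501 g
sodium carbonate: 2.86 g/L × 2.71 L = 7.751 g
lactose: 15.8 g/L × 2.71 L = 42.818 g

casitone 46.070 g; magnesium chloride hexahydrate 6.775 g; gellan gum 17.073 g; sodium citrate dihydrate 7.236 g; casamino acids 5.501 g; sodium carbonate 7.751 g; lactose 42.818 g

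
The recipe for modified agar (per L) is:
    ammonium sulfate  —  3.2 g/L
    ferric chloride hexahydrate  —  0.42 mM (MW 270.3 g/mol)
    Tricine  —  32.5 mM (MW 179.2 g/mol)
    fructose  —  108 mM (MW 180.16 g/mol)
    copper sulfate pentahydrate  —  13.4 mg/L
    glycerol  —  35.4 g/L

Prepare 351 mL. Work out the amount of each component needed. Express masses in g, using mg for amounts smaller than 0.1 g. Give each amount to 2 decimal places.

ammonium sulfate 1.12 g; ferric chloride hexahydrate 39.85 mg; Tricine 2.04 g; fructose 6.83 g; copper sulfate pentahydrate 4.70 mg; glycerol 12.43 g

Working volume: 351 mL = 0.351 L.
ammonium sulfate: 3.2 g/L × 0.351 L = 1.12 g
ferric chloride hexahydrate: 0.42 mmol/L × 270.3 mg/mmol × 0.351 L = 39.85 mg
Tricine: 32.5 mmol/L × 179.2 g/mol × 0.351 L ÷ 1000 = 2.04 g
fructose: 108 mmol/L × 180.16 g/mol × 0.351 L ÷ 1000 = 6.83 g
copper sulfate pentahydrate: 13.4 mg/L × 0.351 L = 4.70 mg
glycerol: 35.4 g/L × 0.351 L = 12.43 g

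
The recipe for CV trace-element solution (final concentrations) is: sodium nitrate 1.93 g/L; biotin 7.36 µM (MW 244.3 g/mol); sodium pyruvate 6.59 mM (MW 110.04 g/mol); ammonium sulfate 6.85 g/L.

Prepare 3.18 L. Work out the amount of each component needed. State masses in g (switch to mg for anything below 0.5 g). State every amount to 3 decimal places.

sodium nitrate 6.137 g; biotin 5.718 mg; sodium pyruvate 2.306 g; ammonium sulfate 21.783 g

Working volume: 3.18 L.
sodium nitrate: 1.93 g/L × 3.18 L = 6.137 g
biotin: 7.36 µmol/L × 244.3 g/mol × 3.18 L ÷ 1000 = 5.718 mg
sodium pyruvate: 6.59 mmol/L × 110.04 g/mol × 3.18 L ÷ 1000 = 2.306 g
ammonium sulfate: 6.85 g/L × 3.18 L = 21.783 g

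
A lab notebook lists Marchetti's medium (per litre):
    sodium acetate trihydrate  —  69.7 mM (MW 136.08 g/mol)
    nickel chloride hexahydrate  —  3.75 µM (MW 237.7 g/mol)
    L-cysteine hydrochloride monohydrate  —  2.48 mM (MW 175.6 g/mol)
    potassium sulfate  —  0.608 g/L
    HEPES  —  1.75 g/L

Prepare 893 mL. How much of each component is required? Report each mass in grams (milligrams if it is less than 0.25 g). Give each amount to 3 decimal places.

Target volume = 893 mL = 0.893 L.
sodium acetate trihydrate: 69.7 mmol/L × 136.08 g/mol × 0.893 L ÷ 1000 = 8.470 g
nickel chloride hexahydrate: 3.75 µmol/L × 237.7 g/mol × 0.893 L ÷ 1000 = 0.796 mg
L-cysteine hydrochloride monohydrate: 2.48 mmol/L × 175.6 g/mol × 0.893 L ÷ 1000 = 0.389 g
potassium sulfate: 0.608 g/L × 0.893 L = 0.543 g
HEPES: 1.75 g/L × 0.893 L = 1.563 g

sodium acetate trihydrate 8.470 g; nickel chloride hexahydrate 0.796 mg; L-cysteine hydrochloride monohydrate 0.389 g; potassium sulfate 0.543 g; HEPES 1.563 g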